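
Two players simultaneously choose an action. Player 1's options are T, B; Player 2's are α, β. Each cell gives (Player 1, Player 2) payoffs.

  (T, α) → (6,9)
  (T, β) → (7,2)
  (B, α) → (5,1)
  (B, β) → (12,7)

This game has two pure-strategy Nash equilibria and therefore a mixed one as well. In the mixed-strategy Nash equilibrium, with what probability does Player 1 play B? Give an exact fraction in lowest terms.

7/13

Player 1's mix p on T must make Player 2 indifferent between α and β.
Player 2's payoff from α: 9p + 1(1−p). From β: 2p + 7(1−p).
Set equal: 7p = 6(1−p) → p = 6/13.
Probability on B is 1 − 6/13 = 7/13.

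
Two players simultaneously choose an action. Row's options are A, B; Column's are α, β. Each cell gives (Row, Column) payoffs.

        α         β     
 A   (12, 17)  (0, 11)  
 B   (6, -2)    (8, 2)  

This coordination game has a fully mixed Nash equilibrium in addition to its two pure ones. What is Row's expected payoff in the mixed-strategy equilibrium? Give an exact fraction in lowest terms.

48/7

Column mixes with probability q on α, chosen so Row is indifferent: 12q + 0(1−q) = 6q + 8(1−q) gives q = 4/7.
Row's expected payoff (from either row, since indifferent) is 12·4/7 + 0·3/7 = 48/7.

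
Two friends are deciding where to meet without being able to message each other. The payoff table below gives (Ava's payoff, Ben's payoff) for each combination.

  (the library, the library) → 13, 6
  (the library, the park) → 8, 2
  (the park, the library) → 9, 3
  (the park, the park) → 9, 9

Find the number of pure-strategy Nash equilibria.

2

Both the library: Ava gets 13 (best alternative 9); Ben gets 6 (best alternative 2). Neither deviates — NE.
Both the park: Ava gets 9 (best alternative 8); Ben gets 9 (best alternative 3). Neither deviates — NE.
(the library, the park) is not a NE: Ava would switch to the park (9 > 8).
No other cell survives both best-response checks, so there are 2 pure NE.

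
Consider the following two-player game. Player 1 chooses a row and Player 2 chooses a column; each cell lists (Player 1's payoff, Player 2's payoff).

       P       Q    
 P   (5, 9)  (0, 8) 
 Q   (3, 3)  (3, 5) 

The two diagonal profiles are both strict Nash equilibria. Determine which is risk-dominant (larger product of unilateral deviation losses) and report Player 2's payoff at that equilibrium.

At both P: Player 1 loses 5 − 3 = 2 by deviating; Player 2 loses 9 − 8 = 1. Product = 2·1 = 2.
At both Q: Player 1 loses 3 − 0 = 3 by deviating; Player 2 loses 5 − 3 = 2. Product = 3·2 = 6.
6 > 2, so both Q is risk-dominant. Player 2's payoff there is 5.

5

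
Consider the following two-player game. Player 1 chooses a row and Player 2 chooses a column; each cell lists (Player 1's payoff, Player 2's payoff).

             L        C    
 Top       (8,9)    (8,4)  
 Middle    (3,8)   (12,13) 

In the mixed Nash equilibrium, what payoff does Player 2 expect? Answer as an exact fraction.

17/2

Player 1 mixes with probability p on Top, chosen so Player 2 is indifferent: 9p + 8(1−p) = 4p + 13(1−p) gives p = 1/2.
Player 2's expected payoff is 9·1/2 + 8·1/2 = 17/2.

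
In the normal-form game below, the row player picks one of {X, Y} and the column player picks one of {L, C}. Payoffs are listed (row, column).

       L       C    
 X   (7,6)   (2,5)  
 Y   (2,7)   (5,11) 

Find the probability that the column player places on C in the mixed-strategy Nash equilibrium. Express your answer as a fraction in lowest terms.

5/8

The column player's mix q on L must make the row player indifferent between X and Y.
The row player's payoff from X: 7q + 2(1−q). From Y: 2q + 5(1−q).
Set equal: 5q = 3(1−q) → q = 3/8.
Probability on C is 1 − 3/8 = 5/8.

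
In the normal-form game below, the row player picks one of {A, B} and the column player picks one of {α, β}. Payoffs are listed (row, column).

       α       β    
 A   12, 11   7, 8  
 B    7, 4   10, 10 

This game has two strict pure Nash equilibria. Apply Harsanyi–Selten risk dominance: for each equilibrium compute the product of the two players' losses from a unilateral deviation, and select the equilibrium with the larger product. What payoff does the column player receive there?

10

At (A, α): the row player loses 12 − 7 = 5 by deviating; the column player loses 11 − 8 = 3. Product = 5·3 = 15.
At (B, β): the row player loses 10 − 7 = 3 by deviating; the column player loses 10 − 4 = 6. Product = 3·6 = 18.
18 > 15, so (B, β) is risk-dominant. The column player's payoff there is 10.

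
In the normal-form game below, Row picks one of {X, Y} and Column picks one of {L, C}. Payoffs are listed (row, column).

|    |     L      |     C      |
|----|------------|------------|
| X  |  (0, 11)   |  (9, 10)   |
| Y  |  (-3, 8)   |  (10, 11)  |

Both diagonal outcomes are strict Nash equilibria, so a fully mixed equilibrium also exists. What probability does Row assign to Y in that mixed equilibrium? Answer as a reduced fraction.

Row's mix p on X must make Column indifferent between L and C.
Column's payoff from L: 11p + 8(1−p). From C: 10p + 11(1−p).
Set equal: 1p = 3(1−p) → p = 3/4.
Probability on Y is 1 − 3/4 = 1/4.

1/4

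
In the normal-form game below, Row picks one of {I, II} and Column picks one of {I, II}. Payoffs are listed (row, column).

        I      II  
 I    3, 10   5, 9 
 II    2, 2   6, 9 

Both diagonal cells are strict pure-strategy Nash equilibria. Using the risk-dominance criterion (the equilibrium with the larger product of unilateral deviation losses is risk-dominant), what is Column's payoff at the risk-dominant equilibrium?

At both I: Row loses 3 − 2 = 1 by deviating; Column loses 10 − 9 = 1. Product = 1·1 = 1.
At both II: Row loses 6 − 5 = 1 by deviating; Column loses 9 − 2 = 7. Product = 1·7 = 7.
7 > 1, so both II is risk-dominant. Column's payoff there is 9.

9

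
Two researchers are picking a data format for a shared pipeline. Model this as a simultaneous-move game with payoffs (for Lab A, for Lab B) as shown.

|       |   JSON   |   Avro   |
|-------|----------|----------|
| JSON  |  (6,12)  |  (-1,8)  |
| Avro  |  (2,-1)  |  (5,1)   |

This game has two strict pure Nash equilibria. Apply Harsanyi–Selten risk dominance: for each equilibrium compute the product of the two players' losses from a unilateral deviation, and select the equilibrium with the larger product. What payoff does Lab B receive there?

12

At both JSON: Lab A loses 6 − 2 = 4 by deviating; Lab B loses 12 − 8 = 4. Product = 4·4 = 16.
At both Avro: Lab A loses 5 − (-1) = 6 by deviating; Lab B loses 1 − (-1) = 2. Product = 6·2 = 12.
16 > 12, so both JSON is risk-dominant. Lab B's payoff there is 12.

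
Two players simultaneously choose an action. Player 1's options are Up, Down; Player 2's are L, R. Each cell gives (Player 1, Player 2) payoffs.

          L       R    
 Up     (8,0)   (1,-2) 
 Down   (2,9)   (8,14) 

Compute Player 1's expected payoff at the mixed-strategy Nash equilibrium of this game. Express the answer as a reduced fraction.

Player 2 mixes with probability q on L, chosen so Player 1 is indifferent: 8q + 1(1−q) = 2q + 8(1−q) gives q = 7/13.
Player 1's expected payoff (from either row, since indifferent) is 8·7/13 + 1·6/13 = 62/13.

62/13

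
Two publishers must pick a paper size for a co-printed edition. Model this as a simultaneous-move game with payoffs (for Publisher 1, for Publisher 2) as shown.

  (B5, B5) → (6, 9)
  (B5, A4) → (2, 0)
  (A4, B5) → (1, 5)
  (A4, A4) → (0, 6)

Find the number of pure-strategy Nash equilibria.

Both B5: Publisher 1 gets 6 (best alternative 1); Publisher 2 gets 9 (best alternative 0). Neither deviates — NE.
Both A4 is not a NE: Publisher 1 would switch to B5 (2 > 0).
No other cell survives both best-response checks, so there is 1 pure NE.

1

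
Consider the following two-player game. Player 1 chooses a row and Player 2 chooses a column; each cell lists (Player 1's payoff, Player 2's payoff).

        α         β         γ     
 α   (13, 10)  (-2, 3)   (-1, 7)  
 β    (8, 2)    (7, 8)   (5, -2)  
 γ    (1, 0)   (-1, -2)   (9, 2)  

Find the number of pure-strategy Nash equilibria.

Both α: Player 1 gets 13 (best alternative 8); Player 2 gets 10 (best alternative 7). Neither deviates — NE.
Both β: Player 1 gets 7 (best alternative -1); Player 2 gets 8 (best alternative 2). Neither deviates — NE.
Both γ: Player 1 gets 9 (best alternative 5); Player 2 gets 2 (best alternative 0). Neither deviates — NE.
(α, β) is not a NE: Player 1 would switch to β (7 > -2).
No other cell survives both best-response checks, so there are 3 pure NE.

3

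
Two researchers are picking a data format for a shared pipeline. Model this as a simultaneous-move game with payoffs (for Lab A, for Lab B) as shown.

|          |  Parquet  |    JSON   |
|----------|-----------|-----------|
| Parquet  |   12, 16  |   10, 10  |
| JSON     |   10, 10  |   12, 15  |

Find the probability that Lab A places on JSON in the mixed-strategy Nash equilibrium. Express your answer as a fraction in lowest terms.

6/11

Lab A's mix p on Parquet must make Lab B indifferent between Parquet and JSON.
Lab B's payoff from Parquet: 16p + 10(1−p). From JSON: 10p + 15(1−p).
Set equal: 6p = 5(1−p) → p = 5/11.
Probability on JSON is 1 − 5/11 = 6/11.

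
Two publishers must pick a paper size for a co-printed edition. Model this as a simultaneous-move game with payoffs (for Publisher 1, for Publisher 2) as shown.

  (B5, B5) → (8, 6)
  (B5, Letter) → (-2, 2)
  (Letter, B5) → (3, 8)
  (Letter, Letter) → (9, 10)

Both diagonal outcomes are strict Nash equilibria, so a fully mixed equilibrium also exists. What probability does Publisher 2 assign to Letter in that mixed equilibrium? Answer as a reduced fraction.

5/16

Publisher 2's mix q on B5 must make Publisher 1 indifferent between B5 and Letter.
Publisher 1's payoff from B5: 8q + (-2)(1−q). From Letter: 3q + 9(1−q).
Set equal: 5q = 11(1−q) → q = 11/16.
Probability on Letter is 1 − 11/16 = 5/16.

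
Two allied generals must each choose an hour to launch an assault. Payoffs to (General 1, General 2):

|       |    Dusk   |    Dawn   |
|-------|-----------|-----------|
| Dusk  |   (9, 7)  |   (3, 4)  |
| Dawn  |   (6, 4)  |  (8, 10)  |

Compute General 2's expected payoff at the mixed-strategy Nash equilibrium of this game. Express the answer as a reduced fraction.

6

General 1 mixes with probability p on Dusk, chosen so General 2 is indifferent: 7p + 4(1−p) = 4p + 10(1−p) gives p = 2/3.
General 2's expected payoff is 7·2/3 + 4·1/3 = 6.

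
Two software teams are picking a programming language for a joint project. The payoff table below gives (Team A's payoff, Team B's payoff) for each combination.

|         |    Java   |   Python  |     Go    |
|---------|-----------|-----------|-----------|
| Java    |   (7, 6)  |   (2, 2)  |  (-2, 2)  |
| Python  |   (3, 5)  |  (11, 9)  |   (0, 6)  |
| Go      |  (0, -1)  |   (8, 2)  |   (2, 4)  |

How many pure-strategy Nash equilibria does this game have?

Both Java: Team A gets 7 (best alternative 3); Team B gets 6 (best alternative 2). Neither deviates — NE.
Both Python: Team A gets 11 (best alternative 8); Team B gets 9 (best alternative 6). Neither deviates — NE.
Both Go: Team A gets 2 (best alternative 0); Team B gets 4 (best alternative 2). Neither deviates — NE.
(Go, Java) is not a NE: Team A would switch to Java (7 > 0).
No other cell survives both best-response checks, so there are 3 pure NE.

3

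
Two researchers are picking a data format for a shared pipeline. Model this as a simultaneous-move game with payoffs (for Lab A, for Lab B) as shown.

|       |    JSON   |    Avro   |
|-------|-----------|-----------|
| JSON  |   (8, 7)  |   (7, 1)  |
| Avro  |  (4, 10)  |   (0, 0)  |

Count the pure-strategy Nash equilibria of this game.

Both JSON: Lab A gets 8 (best alternative 4); Lab B gets 7 (best alternative 1). Neither deviates — NE.
Both Avro is not a NE: Lab A would switch to JSON (7 > 0).
No other cell survives both best-response checks, so there is 1 pure NE.

1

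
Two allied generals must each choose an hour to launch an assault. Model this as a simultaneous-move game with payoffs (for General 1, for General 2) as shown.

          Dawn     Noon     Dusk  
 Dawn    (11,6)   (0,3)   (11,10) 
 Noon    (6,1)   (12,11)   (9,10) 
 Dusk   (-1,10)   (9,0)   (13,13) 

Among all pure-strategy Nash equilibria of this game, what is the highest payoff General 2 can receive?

13

Both Noon is a pure NE (General 1: 12 ≥ 9; General 2: 11 ≥ 10). General 2 gets 11.
Both Dusk is a pure NE (General 1: 13 ≥ 11; General 2: 13 ≥ 10). General 2 gets 13.
Every other cell has a profitable deviation for at least one player. Highest of {11, 13} is 13.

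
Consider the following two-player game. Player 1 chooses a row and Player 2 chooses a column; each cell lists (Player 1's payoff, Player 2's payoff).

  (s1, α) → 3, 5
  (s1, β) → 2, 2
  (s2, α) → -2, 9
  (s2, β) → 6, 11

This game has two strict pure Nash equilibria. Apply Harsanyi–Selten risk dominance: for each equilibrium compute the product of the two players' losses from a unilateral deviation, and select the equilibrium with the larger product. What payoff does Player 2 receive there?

5

At (s1, α): Player 1 loses 3 − (-2) = 5 by deviating; Player 2 loses 5 − 2 = 3. Product = 5·3 = 15.
At (s2, β): Player 1 loses 6 − 2 = 4 by deviating; Player 2 loses 11 − 9 = 2. Product = 4·2 = 8.
15 > 8, so (s1, α) is risk-dominant. Player 2's payoff there is 5.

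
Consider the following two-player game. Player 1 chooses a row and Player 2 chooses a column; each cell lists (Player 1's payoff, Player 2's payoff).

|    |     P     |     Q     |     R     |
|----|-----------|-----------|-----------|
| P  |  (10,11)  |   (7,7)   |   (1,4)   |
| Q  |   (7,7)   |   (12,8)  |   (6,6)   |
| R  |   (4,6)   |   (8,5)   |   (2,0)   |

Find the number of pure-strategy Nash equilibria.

Both P: Player 1 gets 10 (best alternative 7); Player 2 gets 11 (best alternative 7). Neither deviates — NE.
Both Q: Player 1 gets 12 (best alternative 8); Player 2 gets 8 (best alternative 7). Neither deviates — NE.
Both R is not a NE: Player 1 would switch to Q (6 > 2).
No other cell survives both best-response checks, so there are 2 pure NE.

2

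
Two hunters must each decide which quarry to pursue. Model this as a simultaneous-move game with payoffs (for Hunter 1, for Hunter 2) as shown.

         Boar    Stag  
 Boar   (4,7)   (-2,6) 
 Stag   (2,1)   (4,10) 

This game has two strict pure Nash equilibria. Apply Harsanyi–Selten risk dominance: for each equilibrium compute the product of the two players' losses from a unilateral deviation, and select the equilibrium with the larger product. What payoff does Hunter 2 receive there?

At both Boar: Hunter 1 loses 4 − 2 = 2 by deviating; Hunter 2 loses 7 − 6 = 1. Product = 2·1 = 2.
At both Stag: Hunter 1 loses 4 − (-2) = 6 by deviating; Hunter 2 loses 10 − 1 = 9. Product = 6·9 = 54.
54 > 2, so both Stag is risk-dominant. Hunter 2's payoff there is 10.

10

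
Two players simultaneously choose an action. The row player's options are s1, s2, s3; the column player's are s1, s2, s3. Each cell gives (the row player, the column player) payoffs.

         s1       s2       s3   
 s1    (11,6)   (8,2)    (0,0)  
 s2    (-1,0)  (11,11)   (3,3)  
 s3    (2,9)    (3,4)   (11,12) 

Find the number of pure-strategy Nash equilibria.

3

Both s1: the row player gets 11 (best alternative 2); the column player gets 6 (best alternative 2). Neither deviates — NE.
Both s2: the row player gets 11 (best alternative 8); the column player gets 11 (best alternative 3). Neither deviates — NE.
Both s3: the row player gets 11 (best alternative 3); the column player gets 12 (best alternative 9). Neither deviates — NE.
(s1, s3) is not a NE: the row player would switch to s3 (11 > 0).
No other cell survives both best-response checks, so there are 3 pure NE.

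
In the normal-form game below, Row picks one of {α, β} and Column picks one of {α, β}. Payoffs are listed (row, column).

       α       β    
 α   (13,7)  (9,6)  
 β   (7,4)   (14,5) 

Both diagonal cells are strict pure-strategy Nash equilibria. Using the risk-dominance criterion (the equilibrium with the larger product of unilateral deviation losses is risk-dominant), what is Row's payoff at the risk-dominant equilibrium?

13

At both α: Row loses 13 − 7 = 6 by deviating; Column loses 7 − 6 = 1. Product = 6·1 = 6.
At both β: Row loses 14 − 9 = 5 by deviating; Column loses 5 − 4 = 1. Product = 5·1 = 5.
6 > 5, so both α is risk-dominant. Row's payoff there is 13.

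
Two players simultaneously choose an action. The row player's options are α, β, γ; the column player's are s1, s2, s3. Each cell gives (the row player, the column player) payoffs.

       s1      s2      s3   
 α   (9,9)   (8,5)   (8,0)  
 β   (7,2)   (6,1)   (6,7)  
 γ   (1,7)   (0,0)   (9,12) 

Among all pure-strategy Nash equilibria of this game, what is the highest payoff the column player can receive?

(α, s1) is a pure NE (the row player: 9 ≥ 7; the column player: 9 ≥ 5). The column player gets 9.
(γ, s3) is a pure NE (the row player: 9 ≥ 8; the column player: 12 ≥ 7). The column player gets 12.
Every other cell has a profitable deviation for at least one player. Highest of {9, 12} is 12.

12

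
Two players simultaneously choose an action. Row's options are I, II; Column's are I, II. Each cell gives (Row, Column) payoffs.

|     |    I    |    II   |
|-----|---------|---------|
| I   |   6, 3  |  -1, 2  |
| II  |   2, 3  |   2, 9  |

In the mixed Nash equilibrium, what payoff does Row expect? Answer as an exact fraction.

2

Column mixes with probability q on I, chosen so Row is indifferent: 6q + (-1)(1−q) = 2q + 2(1−q) gives q = 3/7.
Row's expected payoff (from either row, since indifferent) is 6·3/7 + (-1)·4/7 = 2.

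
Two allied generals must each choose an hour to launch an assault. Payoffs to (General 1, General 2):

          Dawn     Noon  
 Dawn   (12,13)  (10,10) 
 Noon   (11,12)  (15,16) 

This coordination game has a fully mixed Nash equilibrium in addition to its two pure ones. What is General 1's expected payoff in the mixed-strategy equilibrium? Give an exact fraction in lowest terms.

35/3

General 2 mixes with probability q on Dawn, chosen so General 1 is indifferent: 12q + 10(1−q) = 11q + 15(1−q) gives q = 5/6.
General 1's expected payoff (from either row, since indifferent) is 12·5/6 + 10·1/6 = 35/3.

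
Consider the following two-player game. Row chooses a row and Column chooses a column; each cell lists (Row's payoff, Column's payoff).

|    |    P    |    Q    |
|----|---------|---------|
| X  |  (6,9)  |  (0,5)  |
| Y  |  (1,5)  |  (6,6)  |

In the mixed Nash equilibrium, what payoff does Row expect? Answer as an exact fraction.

Column mixes with probability q on P, chosen so Row is indifferent: 6q + 0(1−q) = 1q + 6(1−q) gives q = 6/11.
Row's expected payoff (from either row, since indifferent) is 6·6/11 + 0·5/11 = 36/11.

36/11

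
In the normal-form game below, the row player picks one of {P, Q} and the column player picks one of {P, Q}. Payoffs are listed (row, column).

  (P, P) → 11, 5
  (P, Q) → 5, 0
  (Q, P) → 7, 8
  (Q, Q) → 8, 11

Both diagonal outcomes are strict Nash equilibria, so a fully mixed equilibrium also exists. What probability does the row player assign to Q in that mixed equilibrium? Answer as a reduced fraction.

The row player's mix p on P must make the column player indifferent between P and Q.
The column player's payoff from P: 5p + 8(1−p). From Q: 0p + 11(1−p).
Set equal: 5p = 3(1−p) → p = 3/8.
Probability on Q is 1 − 3/8 = 5/8.

5/8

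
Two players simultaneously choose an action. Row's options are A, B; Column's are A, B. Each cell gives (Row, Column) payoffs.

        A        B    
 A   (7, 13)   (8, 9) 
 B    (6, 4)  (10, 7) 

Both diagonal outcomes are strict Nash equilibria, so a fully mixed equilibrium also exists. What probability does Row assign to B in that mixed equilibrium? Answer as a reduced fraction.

Row's mix p on A must make Column indifferent between A and B.
Column's payoff from A: 13p + 4(1−p). From B: 9p + 7(1−p).
Set equal: 4p = 3(1−p) → p = 3/7.
Probability on B is 1 − 3/7 = 4/7.

4/7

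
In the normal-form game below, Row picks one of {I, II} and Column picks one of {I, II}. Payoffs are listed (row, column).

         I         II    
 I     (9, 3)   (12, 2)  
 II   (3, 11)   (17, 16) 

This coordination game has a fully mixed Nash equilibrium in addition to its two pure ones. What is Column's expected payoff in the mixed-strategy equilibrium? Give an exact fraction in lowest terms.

13/3

Row mixes with probability p on I, chosen so Column is indifferent: 3p + 11(1−p) = 2p + 16(1−p) gives p = 5/6.
Column's expected payoff is 3·5/6 + 11·1/6 = 13/3.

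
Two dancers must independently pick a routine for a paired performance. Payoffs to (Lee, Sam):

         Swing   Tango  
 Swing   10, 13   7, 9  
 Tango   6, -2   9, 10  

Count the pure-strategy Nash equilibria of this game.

2

Both Swing: Lee gets 10 (best alternative 6); Sam gets 13 (best alternative 9). Neither deviates — NE.
Both Tango: Lee gets 9 (best alternative 7); Sam gets 10 (best alternative -2). Neither deviates — NE.
(Tango, Swing) is not a NE: Lee would switch to Swing (10 > 6).
No other cell survives both best-response checks, so there are 2 pure NE.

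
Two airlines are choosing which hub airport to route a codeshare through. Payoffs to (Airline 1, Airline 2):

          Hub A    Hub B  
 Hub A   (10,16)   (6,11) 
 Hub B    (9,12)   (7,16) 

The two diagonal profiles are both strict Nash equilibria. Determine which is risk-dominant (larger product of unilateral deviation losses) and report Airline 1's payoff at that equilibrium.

At both Hub A: Airline 1 loses 10 − 9 = 1 by deviating; Airline 2 loses 16 − 11 = 5. Product = 1·5 = 5.
At both Hub B: Airline 1 loses 7 − 6 = 1 by deviating; Airline 2 loses 16 − 12 = 4. Product = 1·4 = 4.
5 > 4, so both Hub A is risk-dominant. Airline 1's payoff there is 10.

10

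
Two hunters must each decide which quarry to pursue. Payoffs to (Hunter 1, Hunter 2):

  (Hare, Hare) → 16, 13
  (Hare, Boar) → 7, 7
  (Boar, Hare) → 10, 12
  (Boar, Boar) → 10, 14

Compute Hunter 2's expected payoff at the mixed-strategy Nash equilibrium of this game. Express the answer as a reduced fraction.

Hunter 1 mixes with probability p on Hare, chosen so Hunter 2 is indifferent: 13p + 12(1−p) = 7p + 14(1−p) gives p = 1/4.
Hunter 2's expected payoff is 13·1/4 + 12·3/4 = 49/4.

49/4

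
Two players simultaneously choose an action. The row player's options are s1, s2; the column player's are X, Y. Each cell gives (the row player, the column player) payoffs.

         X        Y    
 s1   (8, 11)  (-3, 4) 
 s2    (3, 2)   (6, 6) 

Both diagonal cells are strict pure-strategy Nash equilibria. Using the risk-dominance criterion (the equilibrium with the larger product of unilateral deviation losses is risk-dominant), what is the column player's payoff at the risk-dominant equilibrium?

At (s1, X): the row player loses 8 − 3 = 5 by deviating; the column player loses 11 − 4 = 7. Product = 5·7 = 35.
At (s2, Y): the row player loses 6 − (-3) = 9 by deviating; the column player loses 6 − 2 = 4. Product = 9·4 = 36.
36 > 35, so (s2, Y) is risk-dominant. The column player's payoff there is 6.

6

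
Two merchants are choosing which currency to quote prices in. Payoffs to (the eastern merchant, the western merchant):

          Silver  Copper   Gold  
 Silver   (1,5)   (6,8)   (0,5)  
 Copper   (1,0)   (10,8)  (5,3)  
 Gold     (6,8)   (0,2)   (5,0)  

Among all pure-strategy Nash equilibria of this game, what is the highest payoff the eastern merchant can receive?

Both Copper is a pure NE (the eastern merchant: 10 ≥ 6; the western merchant: 8 ≥ 3). The eastern merchant gets 10.
(Gold, Silver) is a pure NE (the eastern merchant: 6 ≥ 1; the western merchant: 8 ≥ 2). The eastern merchant gets 6.
Every other cell has a profitable deviation for at least one player. Highest of {10, 6} is 10.

10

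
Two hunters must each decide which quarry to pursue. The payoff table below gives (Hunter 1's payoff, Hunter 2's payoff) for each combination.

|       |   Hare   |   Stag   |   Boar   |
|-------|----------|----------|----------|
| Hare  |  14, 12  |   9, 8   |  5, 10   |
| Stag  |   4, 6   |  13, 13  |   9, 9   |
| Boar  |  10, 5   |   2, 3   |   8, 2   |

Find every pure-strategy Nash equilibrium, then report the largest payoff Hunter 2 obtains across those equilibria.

13

Both Hare is a pure NE (Hunter 1: 14 ≥ 10; Hunter 2: 12 ≥ 10). Hunter 2 gets 12.
Both Stag is a pure NE (Hunter 1: 13 ≥ 9; Hunter 2: 13 ≥ 9). Hunter 2 gets 13.
Every other cell has a profitable deviation for at least one player. Highest of {12, 13} is 13.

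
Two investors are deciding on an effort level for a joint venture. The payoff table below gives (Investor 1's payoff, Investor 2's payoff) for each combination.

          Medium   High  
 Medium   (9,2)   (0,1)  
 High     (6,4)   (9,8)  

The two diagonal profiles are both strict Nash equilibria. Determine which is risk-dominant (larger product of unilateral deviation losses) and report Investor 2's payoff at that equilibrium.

8

At both Medium: Investor 1 loses 9 − 6 = 3 by deviating; Investor 2 loses 2 − 1 = 1. Product = 3·1 = 3.
At both High: Investor 1 loses 9 − 0 = 9 by deviating; Investor 2 loses 8 − 4 = 4. Product = 9·4 = 36.
36 > 3, so both High is risk-dominant. Investor 2's payoff there is 8.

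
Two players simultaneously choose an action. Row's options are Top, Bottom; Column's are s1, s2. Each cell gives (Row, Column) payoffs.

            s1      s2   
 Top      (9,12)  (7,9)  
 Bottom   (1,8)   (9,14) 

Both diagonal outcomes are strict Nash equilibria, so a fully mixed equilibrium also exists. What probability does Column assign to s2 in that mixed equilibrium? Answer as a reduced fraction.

4/5

Column's mix q on s1 must make Row indifferent between Top and Bottom.
Row's payoff from Top: 9q + 7(1−q). From Bottom: 1q + 9(1−q).
Set equal: 8q = 2(1−q) → q = 2/10 = 1/5.
Probability on s2 is 1 − 1/5 = 4/5.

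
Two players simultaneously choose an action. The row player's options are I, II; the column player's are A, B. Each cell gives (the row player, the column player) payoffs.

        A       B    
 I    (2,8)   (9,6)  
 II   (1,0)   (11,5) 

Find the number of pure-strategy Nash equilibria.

2

(I, A): the row player gets 2 (best alternative 1); the column player gets 8 (best alternative 6). Neither deviates — NE.
(II, B): the row player gets 11 (best alternative 9); the column player gets 5 (best alternative 0). Neither deviates — NE.
(II, A) is not a NE: the row player would switch to I (2 > 1).
No other cell survives both best-response checks, so there are 2 pure NE.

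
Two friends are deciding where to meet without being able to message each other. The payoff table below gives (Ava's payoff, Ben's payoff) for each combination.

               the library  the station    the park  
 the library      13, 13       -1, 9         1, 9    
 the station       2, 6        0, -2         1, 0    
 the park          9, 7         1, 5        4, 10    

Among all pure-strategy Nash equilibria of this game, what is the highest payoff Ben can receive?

Both the library is a pure NE (Ava: 13 ≥ 9; Ben: 13 ≥ 9). Ben gets 13.
Both the park is a pure NE (Ava: 4 ≥ 1; Ben: 10 ≥ 7). Ben gets 10.
Every other cell has a profitable deviation for at least one player. Highest of {13, 10} is 13.

13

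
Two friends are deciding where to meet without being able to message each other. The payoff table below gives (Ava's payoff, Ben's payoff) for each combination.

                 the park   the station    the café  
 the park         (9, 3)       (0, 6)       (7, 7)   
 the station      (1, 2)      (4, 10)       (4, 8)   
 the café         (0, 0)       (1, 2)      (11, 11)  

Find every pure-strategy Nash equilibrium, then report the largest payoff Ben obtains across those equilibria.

11

Both the station is a pure NE (Ava: 4 ≥ 1; Ben: 10 ≥ 8). Ben gets 10.
Both the café is a pure NE (Ava: 11 ≥ 7; Ben: 11 ≥ 2). Ben gets 11.
Every other cell has a profitable deviation for at least one player. Highest of {10, 11} is 11.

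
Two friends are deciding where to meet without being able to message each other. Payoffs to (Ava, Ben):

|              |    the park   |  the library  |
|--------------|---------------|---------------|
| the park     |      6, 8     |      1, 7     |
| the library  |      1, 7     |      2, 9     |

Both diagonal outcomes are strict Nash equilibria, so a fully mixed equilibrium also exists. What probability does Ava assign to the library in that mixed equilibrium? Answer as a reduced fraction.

1/3

Ava's mix p on the park must make Ben indifferent between the park and the library.
Ben's payoff from the park: 8p + 7(1−p). From the library: 7p + 9(1−p).
Set equal: 1p = 2(1−p) → p = 2/3.
Probability on the library is 1 − 2/3 = 1/3.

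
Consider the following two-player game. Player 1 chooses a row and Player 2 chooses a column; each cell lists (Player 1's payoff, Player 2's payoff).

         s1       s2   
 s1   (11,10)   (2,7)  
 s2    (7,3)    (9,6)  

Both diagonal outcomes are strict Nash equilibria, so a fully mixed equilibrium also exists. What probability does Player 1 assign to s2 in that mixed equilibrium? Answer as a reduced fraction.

1/2

Player 1's mix p on s1 must make Player 2 indifferent between s1 and s2.
Player 2's payoff from s1: 10p + 3(1−p). From s2: 7p + 6(1−p).
Set equal: 3p = 3(1−p) → p = 3/6 = 1/2.
Probability on s2 is 1 − 1/2 = 1/2.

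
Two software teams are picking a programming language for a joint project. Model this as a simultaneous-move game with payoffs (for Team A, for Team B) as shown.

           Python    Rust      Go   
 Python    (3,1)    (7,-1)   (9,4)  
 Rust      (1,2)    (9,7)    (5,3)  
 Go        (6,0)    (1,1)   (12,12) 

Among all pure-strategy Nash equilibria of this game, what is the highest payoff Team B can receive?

Both Rust is a pure NE (Team A: 9 ≥ 7; Team B: 7 ≥ 3). Team B gets 7.
Both Go is a pure NE (Team A: 12 ≥ 9; Team B: 12 ≥ 1). Team B gets 12.
Every other cell has a profitable deviation for at least one player. Highest of {7, 12} is 12.

12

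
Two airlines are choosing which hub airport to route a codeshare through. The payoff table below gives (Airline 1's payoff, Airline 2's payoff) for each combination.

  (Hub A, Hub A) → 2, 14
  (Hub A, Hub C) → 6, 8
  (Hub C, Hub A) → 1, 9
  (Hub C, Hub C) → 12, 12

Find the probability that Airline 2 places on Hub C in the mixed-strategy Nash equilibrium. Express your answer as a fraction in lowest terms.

1/7

Airline 2's mix q on Hub A must make Airline 1 indifferent between Hub A and Hub C.
Airline 1's payoff from Hub A: 2q + 6(1−q). From Hub C: 1q + 12(1−q).
Set equal: 1q = 6(1−q) → q = 6/7.
Probability on Hub C is 1 − 6/7 = 1/7.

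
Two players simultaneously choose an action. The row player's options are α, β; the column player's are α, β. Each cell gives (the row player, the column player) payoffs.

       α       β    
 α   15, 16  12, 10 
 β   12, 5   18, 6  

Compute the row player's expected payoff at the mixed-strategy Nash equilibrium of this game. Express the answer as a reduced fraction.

The column player mixes with probability q on α, chosen so the row player is indifferent: 15q + 12(1−q) = 12q + 18(1−q) gives q = 2/3.
The row player's expected payoff (from either row, since indifferent) is 15·2/3 + 12·1/3 = 14.

14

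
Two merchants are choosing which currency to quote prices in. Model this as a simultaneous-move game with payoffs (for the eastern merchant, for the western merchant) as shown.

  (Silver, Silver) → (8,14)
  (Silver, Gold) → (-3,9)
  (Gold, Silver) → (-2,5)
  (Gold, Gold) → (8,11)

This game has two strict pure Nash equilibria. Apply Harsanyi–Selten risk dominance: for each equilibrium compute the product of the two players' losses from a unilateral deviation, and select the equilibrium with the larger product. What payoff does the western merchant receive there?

At both Silver: the eastern merchant loses 8 − (-2) = 10 by deviating; the western merchant loses 14 − 9 = 5. Product = 10·5 = 50.
At both Gold: the eastern merchant loses 8 − (-3) = 11 by deviating; the western merchant loses 11 − 5 = 6. Product = 11·6 = 66.
66 > 50, so both Gold is risk-dominant. The western merchant's payoff there is 11.

11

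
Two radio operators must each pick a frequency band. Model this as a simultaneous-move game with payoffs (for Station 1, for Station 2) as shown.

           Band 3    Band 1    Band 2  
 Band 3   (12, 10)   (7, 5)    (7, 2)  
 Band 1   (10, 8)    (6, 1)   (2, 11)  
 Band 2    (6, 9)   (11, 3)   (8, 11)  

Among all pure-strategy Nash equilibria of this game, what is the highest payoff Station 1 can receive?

Both Band 3 is a pure NE (Station 1: 12 ≥ 10; Station 2: 10 ≥ 5). Station 1 gets 12.
Both Band 2 is a pure NE (Station 1: 8 ≥ 7; Station 2: 11 ≥ 9). Station 1 gets 8.
Every other cell has a profitable deviation for at least one player. Highest of {12, 8} is 12.

12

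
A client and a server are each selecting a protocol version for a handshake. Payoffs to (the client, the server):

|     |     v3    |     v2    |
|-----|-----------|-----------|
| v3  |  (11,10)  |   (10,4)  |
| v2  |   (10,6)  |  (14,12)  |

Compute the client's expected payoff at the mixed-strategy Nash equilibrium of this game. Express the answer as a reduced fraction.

54/5

The server mixes with probability q on v3, chosen so the client is indifferent: 11q + 10(1−q) = 10q + 14(1−q) gives q = 4/5.
The client's expected payoff (from either row, since indifferent) is 11·4/5 + 10·1/5 = 54/5.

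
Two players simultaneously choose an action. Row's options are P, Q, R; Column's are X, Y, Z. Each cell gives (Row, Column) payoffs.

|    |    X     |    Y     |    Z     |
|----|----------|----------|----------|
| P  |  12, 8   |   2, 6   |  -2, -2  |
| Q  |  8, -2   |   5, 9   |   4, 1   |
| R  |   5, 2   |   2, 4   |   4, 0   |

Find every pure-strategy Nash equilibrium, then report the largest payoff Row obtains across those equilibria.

12

(P, X) is a pure NE (Row: 12 ≥ 8; Column: 8 ≥ 6). Row gets 12.
(Q, Y) is a pure NE (Row: 5 ≥ 2; Column: 9 ≥ 1). Row gets 5.
Every other cell has a profitable deviation for at least one player. Highest of {12, 5} is 12.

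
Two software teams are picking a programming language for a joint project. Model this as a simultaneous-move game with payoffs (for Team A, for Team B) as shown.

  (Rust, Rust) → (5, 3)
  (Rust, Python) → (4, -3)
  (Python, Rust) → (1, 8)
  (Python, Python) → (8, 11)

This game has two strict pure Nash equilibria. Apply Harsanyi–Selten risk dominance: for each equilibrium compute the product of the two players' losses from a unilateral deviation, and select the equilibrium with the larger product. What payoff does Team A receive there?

5

At both Rust: Team A loses 5 − 1 = 4 by deviating; Team B loses 3 − (-3) = 6. Product = 4·6 = 24.
At both Python: Team A loses 8 − 4 = 4 by deviating; Team B loses 11 − 8 = 3. Product = 4·3 = 12.
24 > 12, so both Rust is risk-dominant. Team A's payoff there is 5.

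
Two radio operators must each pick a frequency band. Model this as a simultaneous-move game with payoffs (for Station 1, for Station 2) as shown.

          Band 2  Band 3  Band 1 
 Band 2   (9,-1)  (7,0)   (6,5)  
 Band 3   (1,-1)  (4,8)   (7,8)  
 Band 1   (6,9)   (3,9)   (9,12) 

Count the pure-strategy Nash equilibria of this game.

Both Band 1: Station 1 gets 9 (best alternative 7); Station 2 gets 12 (best alternative 9). Neither deviates — NE.
Both Band 3 is not a NE: Station 1 would switch to Band 2 (7 > 4).
No other cell survives both best-response checks, so there is 1 pure NE.

1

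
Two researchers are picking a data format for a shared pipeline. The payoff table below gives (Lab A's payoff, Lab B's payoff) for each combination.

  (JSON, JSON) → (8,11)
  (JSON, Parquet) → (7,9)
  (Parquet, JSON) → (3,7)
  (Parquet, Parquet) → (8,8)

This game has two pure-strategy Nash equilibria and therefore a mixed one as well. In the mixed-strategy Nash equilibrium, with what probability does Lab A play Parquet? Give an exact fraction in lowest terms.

2/3

Lab A's mix p on JSON must make Lab B indifferent between JSON and Parquet.
Lab B's payoff from JSON: 11p + 7(1−p). From Parquet: 9p + 8(1−p).
Set equal: 2p = 1(1−p) → p = 1/3.
Probability on Parquet is 1 − 1/3 = 2/3.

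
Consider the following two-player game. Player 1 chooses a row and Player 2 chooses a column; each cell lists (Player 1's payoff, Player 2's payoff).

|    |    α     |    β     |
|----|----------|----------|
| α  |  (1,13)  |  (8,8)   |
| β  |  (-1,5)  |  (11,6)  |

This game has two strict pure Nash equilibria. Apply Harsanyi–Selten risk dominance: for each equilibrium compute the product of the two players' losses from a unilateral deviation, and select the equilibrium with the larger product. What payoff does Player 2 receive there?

13

At both α: Player 1 loses 1 − (-1) = 2 by deviating; Player 2 loses 13 − 8 = 5. Product = 2·5 = 10.
At both β: Player 1 loses 11 − 8 = 3 by deviating; Player 2 loses 6 − 5 = 1. Product = 3·1 = 3.
10 > 3, so both α is risk-dominant. Player 2's payoff there is 13.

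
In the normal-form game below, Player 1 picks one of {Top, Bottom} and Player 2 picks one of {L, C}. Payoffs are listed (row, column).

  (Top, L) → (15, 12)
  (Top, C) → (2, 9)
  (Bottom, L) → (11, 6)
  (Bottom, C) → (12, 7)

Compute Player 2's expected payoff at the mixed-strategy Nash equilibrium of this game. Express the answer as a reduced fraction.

Player 1 mixes with probability p on Top, chosen so Player 2 is indifferent: 12p + 6(1−p) = 9p + 7(1−p) gives p = 1/4.
Player 2's expected payoff is 12·1/4 + 6·3/4 = 15/2.

15/2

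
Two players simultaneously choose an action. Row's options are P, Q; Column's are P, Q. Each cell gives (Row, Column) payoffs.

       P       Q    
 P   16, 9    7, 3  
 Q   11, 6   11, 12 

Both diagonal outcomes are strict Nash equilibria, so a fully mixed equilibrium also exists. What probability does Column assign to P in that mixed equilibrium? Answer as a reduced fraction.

4/9

Column's mix q on P must make Row indifferent between P and Q.
Row's payoff from P: 16q + 7(1−q). From Q: 11q + 11(1−q).
Set equal: 5q = 4(1−q) → q = 4/9.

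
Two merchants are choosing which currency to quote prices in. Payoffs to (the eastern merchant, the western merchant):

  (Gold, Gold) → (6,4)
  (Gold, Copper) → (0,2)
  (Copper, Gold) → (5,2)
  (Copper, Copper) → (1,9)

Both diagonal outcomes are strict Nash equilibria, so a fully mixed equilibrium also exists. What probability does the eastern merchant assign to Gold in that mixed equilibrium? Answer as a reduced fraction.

7/9

The eastern merchant's mix p on Gold must make the western merchant indifferent between Gold and Copper.
The western merchant's payoff from Gold: 4p + 2(1−p). From Copper: 2p + 9(1−p).
Set equal: 2p = 7(1−p) → p = 7/9.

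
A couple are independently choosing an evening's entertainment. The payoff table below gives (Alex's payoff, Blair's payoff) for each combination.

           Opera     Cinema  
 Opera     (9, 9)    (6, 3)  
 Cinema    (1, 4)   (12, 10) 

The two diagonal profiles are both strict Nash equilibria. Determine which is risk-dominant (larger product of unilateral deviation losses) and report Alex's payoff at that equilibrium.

9

At both Opera: Alex loses 9 − 1 = 8 by deviating; Blair loses 9 − 3 = 6. Product = 8·6 = 48.
At both Cinema: Alex loses 12 − 6 = 6 by deviating; Blair loses 10 − 4 = 6. Product = 6·6 = 36.
48 > 36, so both Opera is risk-dominant. Alex's payoff there is 9.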